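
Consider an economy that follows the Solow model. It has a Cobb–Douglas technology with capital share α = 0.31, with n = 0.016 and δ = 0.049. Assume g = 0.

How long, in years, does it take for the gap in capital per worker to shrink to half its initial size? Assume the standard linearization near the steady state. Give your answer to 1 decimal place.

about 15.5 years

Near the steady state the convergence rate is λ = (1 − α)(n + δ).
λ = (1 − 0.31) × 0.065 = 0.69 × 0.065 = 0.04485
Half-life = ln 2 / λ = 0.6931 / 0.04485 ≈ 15.45 years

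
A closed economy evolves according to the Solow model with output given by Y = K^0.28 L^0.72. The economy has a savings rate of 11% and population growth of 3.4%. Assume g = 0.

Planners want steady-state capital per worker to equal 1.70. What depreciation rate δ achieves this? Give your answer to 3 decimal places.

δ ≈ 0.041

In steady state, investment equals break-even investment: s·k^α = (n + δ)·k.
So s / (n + δ) = (k*)^(1−α) = 1.70^0.72 = 1.4653.
Therefore n + δ = s / 1.4653 = 0.11 / 1.4653 = 0.0751, so δ = 0.0751 − 0.034 = 0.0411.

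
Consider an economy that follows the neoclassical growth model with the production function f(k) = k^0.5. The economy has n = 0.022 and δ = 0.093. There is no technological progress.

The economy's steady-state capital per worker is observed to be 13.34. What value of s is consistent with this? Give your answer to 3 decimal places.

s ≈ 0.420

At the steady state, Δk = 0, so s·k^α = (n + δ)·k.
So s / (n + δ) = (k*)^(1−α) = 13.34^0.5 = 3.6524.
Therefore s = 3.6524 × (n + δ) = 3.6524 × 0.115 = 0.4200.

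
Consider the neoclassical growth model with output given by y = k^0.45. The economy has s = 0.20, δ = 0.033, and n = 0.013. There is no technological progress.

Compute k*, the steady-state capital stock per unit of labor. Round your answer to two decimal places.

k* = 14.47

Steady state requires s·f(k) = (n + δ)·k, i.e. s·k^α = (n + δ)·k.
Dividing both sides by k: k^(1−α) = s / (n + δ).
k^0.55 = 0.20 / (0.013 + 0.033) = 0.20 / 0.046 = 4.3478
k* = 4.3478^(1/0.55) ≈ 14.4707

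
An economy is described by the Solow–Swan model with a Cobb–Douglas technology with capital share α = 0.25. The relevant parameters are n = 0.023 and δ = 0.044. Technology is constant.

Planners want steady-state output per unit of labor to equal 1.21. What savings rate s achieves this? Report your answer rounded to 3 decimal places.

s ≈ 0.119

At the steady state, Δk = 0, so s·k^α = (n + δ)·k.
Since y* = [s/(n + δ)]^(α/(1−α)), we have s/(n + δ) = (y*)^((1−α)/α) = 1.21^3 = 1.7716.
Therefore s = 1.7716 × (n + δ) = 1.7716 × 0.067 = 0.1187.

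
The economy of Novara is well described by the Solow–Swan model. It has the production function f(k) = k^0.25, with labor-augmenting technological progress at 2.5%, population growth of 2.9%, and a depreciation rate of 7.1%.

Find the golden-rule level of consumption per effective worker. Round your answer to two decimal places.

At the golden rule, f'(k) = n + g + δ, so α·k^(α−1) = n + g + δ and k_gold = (α/(n + g + δ))^(1/(1−α)).
k_gold = (0.25/0.125)^(1/0.75) = 2.0000^1.3333 ≈ 2.5198
c_gold = f(k_gold) − (n + g + δ)·k_gold = 1.2599 − 0.125×2.5198 ≈ 0.9449

c_gold ≈ 0.94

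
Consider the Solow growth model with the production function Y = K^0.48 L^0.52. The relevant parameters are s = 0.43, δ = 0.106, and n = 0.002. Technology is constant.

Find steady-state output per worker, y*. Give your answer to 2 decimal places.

In steady state, investment equals break-even investment: s·k^α = (n + δ)·k.
Rearranging, k^(1−α) = s / (n + δ).
k^0.52 = 0.43 / (0.002 + 0.106) = 0.43 / 0.108 = 3.9815
k* = 3.9815^(1/0.52) ≈ 14.2540
y* = (k*)^α = 14.2540^0.48 ≈ 3.5801

y* = 3.58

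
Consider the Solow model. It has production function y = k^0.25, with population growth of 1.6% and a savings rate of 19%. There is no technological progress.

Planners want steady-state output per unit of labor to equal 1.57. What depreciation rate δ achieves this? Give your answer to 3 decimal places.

δ ≈ 0.033

Steady state requires s·f(k) = (n + δ)·k, i.e. s·k^α = (n + δ)·k.
Since y* = [s/(n + δ)]^(α/(1−α)), we have s/(n + δ) = (y*)^((1−α)/α) = 1.57^3 = 3.8699.
Therefore n + δ = s / 3.8699 = 0.19 / 3.8699 = 0.0491, so δ = 0.0491 − 0.016 = 0.0331.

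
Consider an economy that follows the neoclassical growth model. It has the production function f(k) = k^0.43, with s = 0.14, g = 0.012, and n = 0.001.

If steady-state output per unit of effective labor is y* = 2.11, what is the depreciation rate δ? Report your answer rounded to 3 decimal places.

δ ≈ 0.039

At the steady state, Δk = 0, so s·k^α = (n + g + δ)·k.
Since y* = [s/(n + g + δ)]^(α/(1−α)), we have s/(n + g + δ) = (y*)^((1−α)/α) = 2.11^1.3256 = 2.6907.
Therefore n + g + δ = s / 2.6907 = 0.14 / 2.6907 = 0.0520, so δ = 0.0520 − 0.013 = 0.0390.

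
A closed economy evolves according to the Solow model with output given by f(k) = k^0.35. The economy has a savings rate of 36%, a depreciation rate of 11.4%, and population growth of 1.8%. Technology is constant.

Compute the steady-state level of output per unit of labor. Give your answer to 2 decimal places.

y* = 1.72

Steady state requires s·f(k) = (n + δ)·k, i.e. s·k^α = (n + δ)·k.
Rearranging, k^(1−α) = s / (n + δ).
k^0.65 = 0.36 / (0.018 + 0.114) = 0.36 / 0.132 = 2.7273
k* = 2.7273^(1/0.65) ≈ 4.6812
y* = (k*)^α = 4.6812^0.35 ≈ 1.7164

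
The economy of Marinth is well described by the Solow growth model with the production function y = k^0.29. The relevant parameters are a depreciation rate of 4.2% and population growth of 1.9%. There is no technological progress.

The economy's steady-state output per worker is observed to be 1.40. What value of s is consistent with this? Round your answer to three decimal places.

In steady state, investment equals break-even investment: s·k^α = (n + δ)·k.
Since y* = [s/(n + δ)]^(α/(1−α)), we have s/(n + δ) = (y*)^((1−α)/α) = 1.40^2.4483 = 2.2791.
Therefore s = 2.2791 × (n + δ) = 2.2791 × 0.061 = 0.1390.

s ≈ 0.139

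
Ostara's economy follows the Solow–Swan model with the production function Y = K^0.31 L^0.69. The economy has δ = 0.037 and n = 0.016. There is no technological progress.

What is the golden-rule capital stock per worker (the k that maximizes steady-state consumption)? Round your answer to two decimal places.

k_gold ≈ 12.93

The golden rule sets f'(k) = n + δ, i.e. α·k^(α−1) = n + δ.
So k^(1−α) = α / (n + δ) = 0.31 / 0.053 = 5.8491.
k_gold = 5.8491^(1/0.69) ≈ 12.9337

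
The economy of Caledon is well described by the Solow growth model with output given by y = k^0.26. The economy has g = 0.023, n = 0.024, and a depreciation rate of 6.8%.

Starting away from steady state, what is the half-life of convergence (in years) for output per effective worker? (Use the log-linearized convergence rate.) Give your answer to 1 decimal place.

Near the steady state the convergence rate is λ = (1 − α)(n + g + δ).
λ = (1 − 0.26) × 0.115 = 0.74 × 0.115 = 0.0851
Half-life = ln 2 / λ = 0.6931 / 0.0851 ≈ 8.14 years

half-life ≈ 8.1 years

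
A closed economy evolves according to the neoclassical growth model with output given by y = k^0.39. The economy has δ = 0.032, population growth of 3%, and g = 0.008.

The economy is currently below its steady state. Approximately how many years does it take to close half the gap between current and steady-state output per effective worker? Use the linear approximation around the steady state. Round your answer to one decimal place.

Near the steady state the convergence rate is λ = (1 − α)(n + g + δ).
λ = (1 − 0.39) × 0.070 = 0.61 × 0.070 = 0.0427
Half-life = ln 2 / λ = 0.6931 / 0.0427 ≈ 16.23 years

about 16.2 years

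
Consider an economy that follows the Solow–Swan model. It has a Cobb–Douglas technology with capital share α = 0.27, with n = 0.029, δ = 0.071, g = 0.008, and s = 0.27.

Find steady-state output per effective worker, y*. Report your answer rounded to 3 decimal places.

At the steady state, Δk = 0, so s·k^α = (n + g + δ)·k.
Rearranging, k^(1−α) = s / (n + g + δ).
k^0.73 = 0.27 / (0.029 + 0.008 + 0.071) = 0.27 / 0.108 = 2.5000
k* = 2.5000^(1/0.73) ≈ 3.5085
y* = (k*)^α = 3.5085^0.27 ≈ 1.4034

y* = 1.403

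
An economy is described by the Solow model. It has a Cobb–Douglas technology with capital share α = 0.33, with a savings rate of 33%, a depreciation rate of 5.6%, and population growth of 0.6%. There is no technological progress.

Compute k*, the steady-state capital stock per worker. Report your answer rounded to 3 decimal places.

k* ≈ 12.127

In steady state, investment equals break-even investment: s·k^α = (n + δ)·k.
Rearranging, k^(1−α) = s / (n + δ).
k^0.67 = 0.33 / (0.006 + 0.056) = 0.33 / 0.062 = 5.3226
k* = 5.3226^(1/0.67) ≈ 12.1274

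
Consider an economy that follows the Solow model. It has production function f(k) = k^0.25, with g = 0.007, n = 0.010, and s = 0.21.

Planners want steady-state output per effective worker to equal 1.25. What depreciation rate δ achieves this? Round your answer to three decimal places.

δ ≈ 0.091

At the steady state, Δk = 0, so s·k^α = (n + g + δ)·k.
Since y* = [s/(n + g + δ)]^(α/(1−α)), we have s/(n + g + δ) = (y*)^((1−α)/α) = 1.25^3 = 1.9531.
Therefore n + g + δ = s / 1.9531 = 0.21 / 1.9531 = 0.1075, so δ = 0.1075 − 0.017 = 0.0905.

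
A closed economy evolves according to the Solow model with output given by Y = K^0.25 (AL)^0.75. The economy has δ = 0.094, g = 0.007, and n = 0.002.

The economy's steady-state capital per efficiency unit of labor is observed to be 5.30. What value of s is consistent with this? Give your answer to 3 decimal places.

s ≈ 0.360

In steady state, investment equals break-even investment: s·k^α = (n + g + δ)·k.
So s / (n + g + δ) = (k*)^(1−α) = 5.30^0.75 = 3.4931.
Therefore s = 3.4931 × (n + g + δ) = 3.4931 × 0.103 = 0.3598.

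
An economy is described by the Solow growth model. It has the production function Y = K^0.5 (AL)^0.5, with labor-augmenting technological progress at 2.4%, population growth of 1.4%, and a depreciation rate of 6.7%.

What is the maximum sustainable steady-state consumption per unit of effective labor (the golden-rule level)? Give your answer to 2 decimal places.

At the golden rule, f'(k) = n + g + δ, so α·k^(α−1) = n + g + δ and k_gold = (α/(n + g + δ))^(1/(1−α)).
k_gold = (0.5/0.105)^(1/0.5) = 4.7619^2 ≈ 22.6757
c_gold = f(k_gold) − (n + g + δ)·k_gold = 4.7619 − 0.105×22.6757 ≈ 2.3810

c_gold ≈ 2.38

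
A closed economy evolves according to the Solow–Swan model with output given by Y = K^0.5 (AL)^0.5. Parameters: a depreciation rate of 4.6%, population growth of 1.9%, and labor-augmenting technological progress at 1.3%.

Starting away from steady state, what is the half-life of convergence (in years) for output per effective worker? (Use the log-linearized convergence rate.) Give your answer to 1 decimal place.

half-life ≈ 17.8 years

Near the steady state the convergence rate is λ = (1 − α)(n + g + δ).
λ = (1 − 0.5) × 0.078 = 0.5 × 0.078 = 0.0390
Half-life = ln 2 / λ = 0.6931 / 0.0390 ≈ 17.77 years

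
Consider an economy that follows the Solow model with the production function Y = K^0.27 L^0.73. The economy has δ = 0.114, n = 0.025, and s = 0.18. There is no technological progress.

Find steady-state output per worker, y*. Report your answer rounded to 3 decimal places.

y* ≈ 1.100

In steady state, investment equals break-even investment: s·k^α = (n + δ)·k.
Dividing both sides by k: k^(1−α) = s / (n + δ).
k^0.73 = 0.18 / (0.025 + 0.114) = 0.18 / 0.139 = 1.2950
k* = 1.2950^(1/0.73) ≈ 1.4249
y* = (k*)^α = 1.4249^0.27 ≈ 1.1003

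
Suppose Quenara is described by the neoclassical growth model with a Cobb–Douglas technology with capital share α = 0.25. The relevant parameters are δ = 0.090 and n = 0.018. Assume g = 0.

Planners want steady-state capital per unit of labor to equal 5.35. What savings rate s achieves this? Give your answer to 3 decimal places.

In steady state, investment equals break-even investment: s·k^α = (n + δ)·k.
So s / (n + δ) = (k*)^(1−α) = 5.35^0.75 = 3.5178.
Therefore s = 3.5178 × (n + δ) = 3.5178 × 0.108 = 0.3799.

s ≈ 0.380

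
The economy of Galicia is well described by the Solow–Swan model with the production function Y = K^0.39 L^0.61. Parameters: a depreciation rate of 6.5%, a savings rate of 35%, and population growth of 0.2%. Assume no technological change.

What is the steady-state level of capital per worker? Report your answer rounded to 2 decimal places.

At the steady state, Δk = 0, so s·k^α = (n + δ)·k.
Dividing both sides by k: k^(1−α) = s / (n + δ).
k^0.61 = 0.35 / (0.002 + 0.065) = 0.35 / 0.067 = 5.2239
k* = 5.2239^(1/0.61) ≈ 15.0328

k* ≈ 15.03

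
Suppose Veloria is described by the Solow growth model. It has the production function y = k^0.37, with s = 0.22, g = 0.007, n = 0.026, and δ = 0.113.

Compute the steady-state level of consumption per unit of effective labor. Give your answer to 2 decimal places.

In steady state, investment equals break-even investment: s·k^α = (n + g + δ)·k.
Rearranging, k^(1−α) = s / (n + g + δ).
k^0.63 = 0.22 / (0.026 + 0.007 + 0.113) = 0.22 / 0.146 = 1.5068
k* = 1.5068^(1/0.63) ≈ 1.9170
y* = (k*)^α = 1.9170^0.37 ≈ 1.2722
c* = (1 − s)·y* = (1 − 0.22) × 1.2722 ≈ 0.9923

c* ≈ 0.99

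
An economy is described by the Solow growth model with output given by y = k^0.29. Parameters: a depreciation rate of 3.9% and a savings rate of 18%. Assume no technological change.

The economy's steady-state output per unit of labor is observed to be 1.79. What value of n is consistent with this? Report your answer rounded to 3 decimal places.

Steady state requires s·f(k) = (n + δ)·k, i.e. s·k^α = (n + δ)·k.
Since y* = [s/(n + δ)]^(α/(1−α)), we have s/(n + δ) = (y*)^((1−α)/α) = 1.79^2.4483 = 4.1597.
Therefore n + δ = s / 4.1597 = 0.18 / 4.1597 = 0.0433, so n = 0.0433 − 0.039 = 0.0043.

n ≈ 0.004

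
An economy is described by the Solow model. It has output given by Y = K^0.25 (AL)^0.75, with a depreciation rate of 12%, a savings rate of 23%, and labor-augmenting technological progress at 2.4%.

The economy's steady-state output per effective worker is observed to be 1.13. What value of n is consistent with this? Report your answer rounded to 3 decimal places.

n ≈ 0.015

In steady state, investment equals break-even investment: s·k^α = (n + g + δ)·k.
Since y* = [s/(n + g + δ)]^(α/(1−α)), we have s/(n + g + δ) = (y*)^((1−α)/α) = 1.13^3 = 1.4429.
Therefore n + g + δ = s / 1.4429 = 0.23 / 1.4429 = 0.1594, so n = 0.1594 − 0.144 = 0.0154.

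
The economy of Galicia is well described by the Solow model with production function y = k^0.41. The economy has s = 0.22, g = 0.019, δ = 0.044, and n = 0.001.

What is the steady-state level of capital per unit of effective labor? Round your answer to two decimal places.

Steady state requires s·f(k) = (n + g + δ)·k, i.e. s·k^α = (n + g + δ)·k.
Dividing both sides by k: k^(1−α) = s / (n + g + δ).
k^0.59 = 0.22 / (0.001 + 0.019 + 0.044) = 0.22 / 0.064 = 3.4375
k* = 3.4375^(1/0.59) ≈ 8.1075

k* = 8.11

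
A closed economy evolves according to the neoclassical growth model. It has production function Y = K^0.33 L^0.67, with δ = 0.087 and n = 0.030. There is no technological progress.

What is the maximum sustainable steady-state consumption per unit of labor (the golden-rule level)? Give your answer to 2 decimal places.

c_gold ≈ 1.12

At the golden rule, f'(k) = n + δ, so α·k^(α−1) = n + δ and k_gold = (α/(n + δ))^(1/(1−α)).
k_gold = (0.33/0.117)^(1/0.67) = 2.8205^1.4925 ≈ 4.7001
c_gold = f(k_gold) − (n + δ)·k_gold = 1.6665 − 0.117×4.7001 ≈ 1.1166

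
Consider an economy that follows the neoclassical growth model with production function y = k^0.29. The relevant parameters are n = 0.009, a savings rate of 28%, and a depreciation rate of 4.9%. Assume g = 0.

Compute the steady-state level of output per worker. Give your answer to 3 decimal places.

y* = 1.902

At the steady state, Δk = 0, so s·k^α = (n + δ)·k.
Dividing both sides by k: k^(1−α) = s / (n + δ).
k^0.71 = 0.28 / (0.009 + 0.049) = 0.28 / 0.058 = 4.8276
k* = 4.8276^(1/0.71) ≈ 9.1834
y* = (k*)^α = 9.1834^0.29 ≈ 1.9023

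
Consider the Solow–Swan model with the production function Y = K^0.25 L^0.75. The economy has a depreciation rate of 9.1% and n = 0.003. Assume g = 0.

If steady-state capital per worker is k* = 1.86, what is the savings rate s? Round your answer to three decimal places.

s ≈ 0.150

In steady state, investment equals break-even investment: s·k^α = (n + δ)·k.
So s / (n + δ) = (k*)^(1−α) = 1.86^0.75 = 1.5927.
Therefore s = 1.5927 × (n + δ) = 1.5927 × 0.094 = 0.1497.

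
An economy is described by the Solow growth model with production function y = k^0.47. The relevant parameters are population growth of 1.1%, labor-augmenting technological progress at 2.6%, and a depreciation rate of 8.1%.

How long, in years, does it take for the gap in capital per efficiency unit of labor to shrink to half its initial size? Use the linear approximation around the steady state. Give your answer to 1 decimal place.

t_½ ≈ 11.1 years

Near the steady state the convergence rate is λ = (1 − α)(n + g + δ).
λ = (1 − 0.47) × 0.118 = 0.53 × 0.118 = 0.06254
Half-life = ln 2 / λ = 0.6931 / 0.06254 ≈ 11.08 years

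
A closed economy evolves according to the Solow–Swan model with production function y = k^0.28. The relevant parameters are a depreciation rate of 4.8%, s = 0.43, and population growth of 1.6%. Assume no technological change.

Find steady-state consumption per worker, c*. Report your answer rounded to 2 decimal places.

Steady state requires s·f(k) = (n + δ)·k, i.e. s·k^α = (n + δ)·k.
Dividing both sides by k: k^(1−α) = s / (n + δ).
k^0.72 = 0.43 / (0.016 + 0.048) = 0.43 / 0.064 = 6.7188
k* = 6.7188^(1/0.72) ≈ 14.0934
y* = (k*)^α = 14.0934^0.28 ≈ 2.0976
c* = (1 − s)·y* = (1 − 0.43) × 2.0976 ≈ 1.1956

c* ≈ 1.20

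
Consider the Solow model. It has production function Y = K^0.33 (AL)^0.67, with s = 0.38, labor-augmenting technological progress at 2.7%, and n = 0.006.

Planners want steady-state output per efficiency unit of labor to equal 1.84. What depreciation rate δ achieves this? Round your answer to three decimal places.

δ ≈ 0.077

In steady state, investment equals break-even investment: s·k^α = (n + g + δ)·k.
Since y* = [s/(n + g + δ)]^(α/(1−α)), we have s/(n + g + δ) = (y*)^((1−α)/α) = 1.84^2.0303 = 3.4487.
Therefore n + g + δ = s / 3.4487 = 0.38 / 3.4487 = 0.1102, so δ = 0.1102 − 0.033 = 0.0772.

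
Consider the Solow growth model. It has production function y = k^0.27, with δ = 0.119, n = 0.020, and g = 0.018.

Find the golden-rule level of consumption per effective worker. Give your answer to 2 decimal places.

At the golden rule, f'(k) = n + g + δ, so α·k^(α−1) = n + g + δ and k_gold = (α/(n + g + δ))^(1/(1−α)).
k_gold = (0.27/0.157)^(1/0.73) = 1.7197^1.3699 ≈ 2.1016
c_gold = f(k_gold) − (n + g + δ)·k_gold = 1.2220 − 0.157×2.1016 ≈ 0.8920

c_gold ≈ 0.89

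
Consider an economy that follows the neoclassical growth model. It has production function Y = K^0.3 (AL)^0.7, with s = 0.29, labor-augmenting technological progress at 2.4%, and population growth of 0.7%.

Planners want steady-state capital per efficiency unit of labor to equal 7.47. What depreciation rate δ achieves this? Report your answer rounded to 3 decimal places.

δ ≈ 0.040

In steady state, investment equals break-even investment: s·k^α = (n + g + δ)·k.
So s / (n + g + δ) = (k*)^(1−α) = 7.47^0.7 = 4.0862.
Therefore n + g + δ = s / 4.0862 = 0.29 / 4.0862 = 0.0710, so δ = 0.0710 − 0.031 = 0.0400.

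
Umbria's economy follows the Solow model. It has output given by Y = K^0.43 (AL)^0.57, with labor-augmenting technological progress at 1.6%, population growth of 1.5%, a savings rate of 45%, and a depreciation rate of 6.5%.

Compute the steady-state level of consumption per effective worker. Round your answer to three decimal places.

c* = 1.764

At the steady state, Δk = 0, so s·k^α = (n + g + δ)·k.
Dividing both sides by k: k^(1−α) = s / (n + g + δ).
k^0.57 = 0.45 / (0.015 + 0.016 + 0.065) = 0.45 / 0.096 = 4.6875
k* = 4.6875^(1/0.57) ≈ 15.0345
y* = (k*)^α = 15.0345^0.43 ≈ 3.2074
c* = (1 − s)·y* = (1 − 0.45) × 3.2074 ≈ 1.7641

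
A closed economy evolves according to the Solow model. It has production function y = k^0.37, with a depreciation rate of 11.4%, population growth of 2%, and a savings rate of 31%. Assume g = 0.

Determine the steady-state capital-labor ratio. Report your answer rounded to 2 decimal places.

At the steady state, Δk = 0, so s·k^α = (n + δ)·k.
Dividing both sides by k: k^(1−α) = s / (n + δ).
k^0.63 = 0.31 / (0.020 + 0.114) = 0.31 / 0.134 = 2.3134
k* = 2.3134^(1/0.63) ≈ 3.7860

k* = 3.79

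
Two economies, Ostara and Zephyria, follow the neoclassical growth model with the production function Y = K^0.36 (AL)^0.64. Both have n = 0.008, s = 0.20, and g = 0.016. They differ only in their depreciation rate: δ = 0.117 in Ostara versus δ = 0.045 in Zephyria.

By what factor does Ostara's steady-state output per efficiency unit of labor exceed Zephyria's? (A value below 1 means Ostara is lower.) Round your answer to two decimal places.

y*_O / y*_Z ≈ 0.67

Steady-state y* = [s/(n + g + δ)]^(α/(1−α)), so the ratio is [ (s_O/(n + g + δ)_O) / (s_Z/(n + g + δ)_Z) ]^0.5625.
s_O/(n + g + δ)_O = 0.20/0.141 = 1.4184; s_Z/(n + g + δ)_Z = 0.20/0.069 = 2.8986.
Ratio = (1.4184/2.8986)^0.5625 = 0.4893^0.5625 ≈ 0.6689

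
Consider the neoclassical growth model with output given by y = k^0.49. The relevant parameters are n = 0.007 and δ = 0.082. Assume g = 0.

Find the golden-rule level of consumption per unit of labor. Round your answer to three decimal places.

At the golden rule, f'(k) = n + δ, so α·k^(α−1) = n + δ and k_gold = (α/(n + δ))^(1/(1−α)).
k_gold = (0.49/0.089)^(1/0.51) = 5.5056^1.9608 ≈ 28.3511
c_gold = f(k_gold) − (n + δ)·k_gold = 5.1494 − 0.089×28.3511 ≈ 2.6262

c_gold ≈ 2.626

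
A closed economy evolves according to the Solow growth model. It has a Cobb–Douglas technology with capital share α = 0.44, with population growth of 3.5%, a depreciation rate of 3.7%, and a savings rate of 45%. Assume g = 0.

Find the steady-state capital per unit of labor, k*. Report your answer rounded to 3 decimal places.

Steady state requires s·f(k) = (n + δ)·k, i.e. s·k^α = (n + δ)·k.
Dividing both sides by k: k^(1−α) = s / (n + δ).
k^0.56 = 0.45 / (0.035 + 0.037) = 0.45 / 0.072 = 6.2500
k* = 6.2500^(1/0.56) ≈ 26.3763

k* = 26.376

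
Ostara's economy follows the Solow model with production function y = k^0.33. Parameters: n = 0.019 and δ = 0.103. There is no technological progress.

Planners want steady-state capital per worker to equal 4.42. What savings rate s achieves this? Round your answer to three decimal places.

s ≈ 0.330

In steady state, investment equals break-even investment: s·k^α = (n + δ)·k.
So s / (n + δ) = (k*)^(1−α) = 4.42^0.67 = 2.7067.
Therefore s = 2.7067 × (n + δ) = 2.7067 × 0.122 = 0.3302.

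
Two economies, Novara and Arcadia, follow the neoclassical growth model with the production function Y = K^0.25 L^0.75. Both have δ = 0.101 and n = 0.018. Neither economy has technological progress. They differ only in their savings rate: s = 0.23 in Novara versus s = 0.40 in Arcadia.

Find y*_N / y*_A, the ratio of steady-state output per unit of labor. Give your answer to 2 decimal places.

Steady-state y* = [s/(n + δ)]^(α/(1−α)), so the ratio is [ (s_N/(n + δ)_N) / (s_A/(n + δ)_A) ]^0.3333.
s_N/(n + δ)_N = 0.23/0.119 = 1.9328; s_A/(n + δ)_A = 0.40/0.119 = 3.3613.
Ratio = (1.9328/3.3613)^0.3333 = 0.5750^0.3333 ≈ 0.8316

y*_N / y*_A ≈ 0.83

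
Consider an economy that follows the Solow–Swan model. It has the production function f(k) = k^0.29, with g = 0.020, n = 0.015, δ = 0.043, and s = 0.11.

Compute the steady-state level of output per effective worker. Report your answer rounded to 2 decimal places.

y* = 1.15

Steady state requires s·f(k) = (n + g + δ)·k, i.e. s·k^α = (n + g + δ)·k.
Rearranging, k^(1−α) = s / (n + g + δ).
k^0.71 = 0.11 / (0.015 + 0.020 + 0.043) = 0.11 / 0.078 = 1.4103
k* = 1.4103^(1/0.71) ≈ 1.6229
y* = (k*)^α = 1.6229^0.29 ≈ 1.1508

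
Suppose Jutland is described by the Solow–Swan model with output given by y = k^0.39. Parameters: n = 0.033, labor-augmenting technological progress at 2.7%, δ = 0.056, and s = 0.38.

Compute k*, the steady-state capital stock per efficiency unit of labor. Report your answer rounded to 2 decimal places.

k* = 7.00

At the steady state, Δk = 0, so s·k^α = (n + g + δ)·k.
Dividing both sides by k: k^(1−α) = s / (n + g + δ).
k^0.61 = 0.38 / (0.033 + 0.027 + 0.056) = 0.38 / 0.116 = 3.2759
k* = 3.2759^(1/0.61) ≈ 6.9953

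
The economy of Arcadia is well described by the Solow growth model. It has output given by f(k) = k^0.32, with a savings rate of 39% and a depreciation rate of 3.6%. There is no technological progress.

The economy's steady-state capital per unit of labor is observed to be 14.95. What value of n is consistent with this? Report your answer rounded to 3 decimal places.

At the steady state, Δk = 0, so s·k^α = (n + δ)·k.
So s / (n + δ) = (k*)^(1−α) = 14.95^0.68 = 6.2915.
Therefore n + δ = s / 6.2915 = 0.39 / 6.2915 = 0.0620, so n = 0.0620 − 0.036 = 0.0260.

n ≈ 0.026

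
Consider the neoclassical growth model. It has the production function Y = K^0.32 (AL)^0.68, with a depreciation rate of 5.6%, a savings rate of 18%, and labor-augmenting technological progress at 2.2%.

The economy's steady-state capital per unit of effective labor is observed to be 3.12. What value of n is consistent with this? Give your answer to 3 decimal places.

At the steady state, Δk = 0, so s·k^α = (n + g + δ)·k.
So s / (n + g + δ) = (k*)^(1−α) = 3.12^0.68 = 2.1678.
Therefore n + g + δ = s / 2.1678 = 0.18 / 2.1678 = 0.0830, so n = 0.0830 − 0.078 = 0.0050.

n ≈ 0.005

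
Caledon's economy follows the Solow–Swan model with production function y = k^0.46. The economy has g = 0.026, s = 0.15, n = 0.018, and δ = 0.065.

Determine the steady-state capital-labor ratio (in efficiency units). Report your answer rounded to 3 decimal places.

k* = 1.806

At the steady state, Δk = 0, so s·k^α = (n + g + δ)·k.
Rearranging, k^(1−α) = s / (n + g + δ).
k^0.54 = 0.15 / (0.018 + 0.026 + 0.065) = 0.15 / 0.109 = 1.3761
k* = 1.3761^(1/0.54) ≈ 1.8062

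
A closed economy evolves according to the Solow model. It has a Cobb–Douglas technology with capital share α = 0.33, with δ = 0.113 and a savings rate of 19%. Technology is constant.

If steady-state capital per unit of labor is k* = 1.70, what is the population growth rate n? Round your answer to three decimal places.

In steady state, investment equals break-even investment: s·k^α = (n + δ)·k.
So s / (n + δ) = (k*)^(1−α) = 1.70^0.67 = 1.4269.
Therefore n + δ = s / 1.4269 = 0.19 / 1.4269 = 0.1332, so n = 0.1332 − 0.113 = 0.0202.

n ≈ 0.020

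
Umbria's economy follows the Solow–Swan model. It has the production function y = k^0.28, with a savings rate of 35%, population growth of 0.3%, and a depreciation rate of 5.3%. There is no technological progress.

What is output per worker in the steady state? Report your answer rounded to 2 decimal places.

y* ≈ 2.04

Steady state requires s·f(k) = (n + δ)·k, i.e. s·k^α = (n + δ)·k.
Dividing both sides by k: k^(1−α) = s / (n + δ).
k^0.72 = 0.35 / (0.003 + 0.053) = 0.35 / 0.056 = 6.2500
k* = 6.2500^(1/0.72) ≈ 12.7464
y* = (k*)^α = 12.7464^0.28 ≈ 2.0394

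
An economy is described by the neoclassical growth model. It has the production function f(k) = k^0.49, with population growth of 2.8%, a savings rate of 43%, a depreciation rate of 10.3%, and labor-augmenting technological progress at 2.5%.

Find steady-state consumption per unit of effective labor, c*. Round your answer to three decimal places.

In steady state, investment equals break-even investment: s·k^α = (n + g + δ)·k.
Rearranging, k^(1−α) = s / (n + g + δ).
k^0.51 = 0.43 / (0.028 + 0.025 + 0.103) = 0.43 / 0.156 = 2.7564
k* = 2.7564^(1/0.51) ≈ 7.3016
y* = (k*)^α = 7.3016^0.49 ≈ 2.6490
c* = (1 − s)·y* = (1 − 0.43) × 2.6490 ≈ 1.5099

c* = 1.510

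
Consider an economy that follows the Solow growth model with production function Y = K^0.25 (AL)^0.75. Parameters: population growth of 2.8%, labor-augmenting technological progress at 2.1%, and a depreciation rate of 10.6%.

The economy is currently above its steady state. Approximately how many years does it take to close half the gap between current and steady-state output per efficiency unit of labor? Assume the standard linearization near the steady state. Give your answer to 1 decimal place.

Near the steady state the convergence rate is λ = (1 − α)(n + g + δ).
λ = (1 − 0.25) × 0.155 = 0.75 × 0.155 = 0.11625
Half-life = ln 2 / λ = 0.6931 / 0.11625 ≈ 5.96 years

t_½ ≈ 6.0 years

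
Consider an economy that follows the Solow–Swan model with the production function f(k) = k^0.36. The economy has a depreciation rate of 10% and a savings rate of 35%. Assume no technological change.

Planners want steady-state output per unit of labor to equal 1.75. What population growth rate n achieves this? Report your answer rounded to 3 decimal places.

n ≈ 0.029

In steady state, investment equals break-even investment: s·k^α = (n + δ)·k.
Since y* = [s/(n + δ)]^(α/(1−α)), we have s/(n + δ) = (y*)^((1−α)/α) = 1.75^1.7778 = 2.7044.
Therefore n + δ = s / 2.7044 = 0.35 / 2.7044 = 0.1294, so n = 0.1294 − 0.100 = 0.0294.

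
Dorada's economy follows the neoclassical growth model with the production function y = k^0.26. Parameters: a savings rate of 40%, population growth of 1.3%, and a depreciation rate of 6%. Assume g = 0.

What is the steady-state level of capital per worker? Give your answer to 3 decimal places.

Steady state requires s·f(k) = (n + δ)·k, i.e. s·k^α = (n + δ)·k.
Rearranging, k^(1−α) = s / (n + δ).
k^0.74 = 0.40 / (0.013 + 0.060) = 0.40 / 0.073 = 5.4795
k* = 5.4795^(1/0.74) ≈ 9.9609

k* ≈ 9.961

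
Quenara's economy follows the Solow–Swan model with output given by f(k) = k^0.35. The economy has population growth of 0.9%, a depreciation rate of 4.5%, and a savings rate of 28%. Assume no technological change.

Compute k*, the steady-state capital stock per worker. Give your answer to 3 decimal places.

At the steady state, Δk = 0, so s·k^α = (n + δ)·k.
Dividing both sides by k: k^(1−α) = s / (n + δ).
k^0.65 = 0.28 / (0.009 + 0.045) = 0.28 / 0.054 = 5.1852
k* = 5.1852^(1/0.65) ≈ 12.5788

k* ≈ 12.579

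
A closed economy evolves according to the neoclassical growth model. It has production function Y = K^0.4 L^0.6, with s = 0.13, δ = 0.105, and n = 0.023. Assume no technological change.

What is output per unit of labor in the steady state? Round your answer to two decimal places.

At the steady state, Δk = 0, so s·k^α = (n + δ)·k.
Rearranging, k^(1−α) = s / (n + δ).
k^0.6 = 0.13 / (0.023 + 0.105) = 0.13 / 0.128 = 1.0156
k* = 1.0156^(1/0.6) ≈ 1.0261
y* = (k*)^α = 1.0261^0.4 ≈ 1.0104

y* = 1.01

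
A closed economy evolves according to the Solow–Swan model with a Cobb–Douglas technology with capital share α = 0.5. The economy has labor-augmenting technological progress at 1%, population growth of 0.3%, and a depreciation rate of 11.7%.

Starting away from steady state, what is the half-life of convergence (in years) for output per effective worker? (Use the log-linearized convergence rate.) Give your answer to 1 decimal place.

half-life ≈ 10.7 years

Near the steady state the convergence rate is λ = (1 − α)(n + g + δ).
λ = (1 − 0.5) × 0.130 = 0.5 × 0.130 = 0.0650
Half-life = ln 2 / λ = 0.6931 / 0.0650 ≈ 10.66 years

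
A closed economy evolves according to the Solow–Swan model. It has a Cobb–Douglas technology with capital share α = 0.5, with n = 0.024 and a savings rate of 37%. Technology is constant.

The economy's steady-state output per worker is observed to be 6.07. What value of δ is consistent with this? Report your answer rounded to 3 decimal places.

At the steady state, Δk = 0, so s·k^α = (n + δ)·k.
Since y* = [s/(n + δ)]^(α/(1−α)), we have s/(n + δ) = (y*)^((1−α)/α) = 6.07^1 = 6.0700.
Therefore n + δ = s / 6.0700 = 0.37 / 6.0700 = 0.0610, so δ = 0.0610 − 0.024 = 0.0370.

δ ≈ 0.037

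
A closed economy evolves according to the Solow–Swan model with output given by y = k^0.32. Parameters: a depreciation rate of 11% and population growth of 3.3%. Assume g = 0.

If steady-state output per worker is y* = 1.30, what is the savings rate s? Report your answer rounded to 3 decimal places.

s ≈ 0.250

At the steady state, Δk = 0, so s·k^α = (n + δ)·k.
Since y* = [s/(n + δ)]^(α/(1−α)), we have s/(n + δ) = (y*)^((1−α)/α) = 1.30^2.125 = 1.7463.
Therefore s = 1.7463 × (n + δ) = 1.7463 × 0.143 = 0.2497.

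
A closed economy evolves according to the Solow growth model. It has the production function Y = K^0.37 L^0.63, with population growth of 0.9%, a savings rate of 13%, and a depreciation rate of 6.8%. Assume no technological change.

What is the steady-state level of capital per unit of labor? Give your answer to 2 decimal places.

At the steady state, Δk = 0, so s·k^α = (n + δ)·k.
Dividing both sides by k: k^(1−α) = s / (n + δ).
k^0.63 = 0.13 / (0.009 + 0.068) = 0.13 / 0.077 = 1.6883
k* = 1.6883^(1/0.63) ≈ 2.2963

k* = 2.30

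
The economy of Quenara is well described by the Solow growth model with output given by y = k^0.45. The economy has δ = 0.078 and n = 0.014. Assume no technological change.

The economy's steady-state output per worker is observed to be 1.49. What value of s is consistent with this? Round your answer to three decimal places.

s ≈ 0.150

At the steady state, Δk = 0, so s·k^α = (n + δ)·k.
Since y* = [s/(n + δ)]^(α/(1−α)), we have s/(n + δ) = (y*)^((1−α)/α) = 1.49^1.2222 = 1.6281.
Therefore s = 1.6281 × (n + δ) = 1.6281 × 0.092 = 0.1498.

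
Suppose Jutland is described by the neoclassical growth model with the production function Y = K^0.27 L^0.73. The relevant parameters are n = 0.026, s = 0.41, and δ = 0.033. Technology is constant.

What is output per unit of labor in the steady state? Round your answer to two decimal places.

At the steady state, Δk = 0, so s·k^α = (n + δ)·k.
Dividing both sides by k: k^(1−α) = s / (n + δ).
k^0.73 = 0.41 / (0.026 + 0.033) = 0.41 / 0.059 = 6.9492
k* = 6.9492^(1/0.73) ≈ 14.2343
y* = (k*)^α = 14.2343^0.27 ≈ 2.0483

y* ≈ 2.05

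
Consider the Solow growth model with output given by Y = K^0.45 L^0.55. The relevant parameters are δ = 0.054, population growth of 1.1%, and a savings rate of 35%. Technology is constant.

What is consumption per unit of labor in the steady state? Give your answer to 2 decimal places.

In steady state, investment equals break-even investment: s·k^α = (n + δ)·k.
Rearranging, k^(1−α) = s / (n + δ).
k^0.55 = 0.35 / (0.011 + 0.054) = 0.35 / 0.065 = 5.3846
k* = 5.3846^(1/0.55) ≈ 21.3486
y* = (k*)^α = 21.3486^0.45 ≈ 3.9648
c* = (1 − s)·y* = (1 − 0.35) × 3.9648 ≈ 2.5771

c* ≈ 2.58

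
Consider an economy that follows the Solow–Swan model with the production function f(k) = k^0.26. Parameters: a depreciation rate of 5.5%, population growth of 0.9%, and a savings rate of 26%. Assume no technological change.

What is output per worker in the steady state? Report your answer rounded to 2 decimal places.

In steady state, investment equals break-even investment: s·k^α = (n + δ)·k.
Dividing both sides by k: k^(1−α) = s / (n + δ).
k^0.74 = 0.26 / (0.009 + 0.055) = 0.26 / 0.064 = 4.0625
k* = 4.0625^(1/0.74) ≈ 6.6480
y* = (k*)^α = 6.6480^0.26 ≈ 1.6364

y* = 1.64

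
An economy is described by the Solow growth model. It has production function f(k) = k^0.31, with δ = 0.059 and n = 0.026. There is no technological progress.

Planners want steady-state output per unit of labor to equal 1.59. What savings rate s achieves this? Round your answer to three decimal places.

s ≈ 0.239

At the steady state, Δk = 0, so s·k^α = (n + δ)·k.
Since y* = [s/(n + δ)]^(α/(1−α)), we have s/(n + δ) = (y*)^((1−α)/α) = 1.59^2.2258 = 2.8072.
Therefore s = 2.8072 × (n + δ) = 2.8072 × 0.085 = 0.2386.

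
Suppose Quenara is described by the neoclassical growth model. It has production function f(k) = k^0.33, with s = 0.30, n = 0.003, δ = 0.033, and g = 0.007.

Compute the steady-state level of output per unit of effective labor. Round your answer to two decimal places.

y* ≈ 2.60

Steady state requires s·f(k) = (n + g + δ)·k, i.e. s·k^α = (n + g + δ)·k.
Dividing both sides by k: k^(1−α) = s / (n + g + δ).
k^0.67 = 0.30 / (0.003 + 0.007 + 0.033) = 0.30 / 0.043 = 6.9767
k* = 6.9767^(1/0.67) ≈ 18.1626
y* = (k*)^α = 18.1626^0.33 ≈ 2.6033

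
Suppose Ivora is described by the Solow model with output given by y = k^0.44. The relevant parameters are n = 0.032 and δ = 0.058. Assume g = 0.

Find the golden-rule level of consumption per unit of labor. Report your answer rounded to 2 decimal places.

c_gold ≈ 1.95

At the golden rule, f'(k) = n + δ, so α·k^(α−1) = n + δ and k_gold = (α/(n + δ))^(1/(1−α)).
k_gold = (0.44/0.090)^(1/0.56) = 4.8889^1.7857 ≈ 17.0108
c_gold = f(k_gold) − (n + δ)·k_gold = 3.4795 − 0.090×17.0108 ≈ 1.9485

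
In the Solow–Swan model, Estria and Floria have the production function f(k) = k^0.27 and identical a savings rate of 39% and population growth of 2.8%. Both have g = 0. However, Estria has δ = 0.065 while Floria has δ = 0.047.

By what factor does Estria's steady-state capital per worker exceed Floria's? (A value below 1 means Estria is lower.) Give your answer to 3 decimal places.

ratio ≈ 0.745

Steady-state k* = [s/(n + δ)]^(1/(1−α)), so the ratio is [ (s_E/(n + δ)_E) / (s_F/(n + δ)_F) ]^1.3699.
s_E/(n + δ)_E = 0.39/0.093 = 4.1935; s_F/(n + δ)_F = 0.39/0.075 = 5.2000.
Ratio = (4.1935/5.2000)^1.3699 = 0.8064^1.3699 ≈ 0.7447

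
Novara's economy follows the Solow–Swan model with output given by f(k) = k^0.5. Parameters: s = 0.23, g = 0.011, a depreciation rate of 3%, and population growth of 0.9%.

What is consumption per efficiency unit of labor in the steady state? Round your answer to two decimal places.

Steady state requires s·f(k) = (n + g + δ)·k, i.e. s·k^α = (n + g + δ)·k.
Dividing both sides by k: k^(1−α) = s / (n + g + δ).
k^0.5 = 0.23 / (0.009 + 0.011 + 0.030) = 0.23 / 0.050 = 4.6000
k* = 4.6000^(1/0.5) ≈ 21.1600
y* = (k*)^α = 21.1600^0.5 ≈ 4.6000
c* = (1 − s)·y* = (1 − 0.23) × 4.6000 ≈ 3.5420

c* = 3.54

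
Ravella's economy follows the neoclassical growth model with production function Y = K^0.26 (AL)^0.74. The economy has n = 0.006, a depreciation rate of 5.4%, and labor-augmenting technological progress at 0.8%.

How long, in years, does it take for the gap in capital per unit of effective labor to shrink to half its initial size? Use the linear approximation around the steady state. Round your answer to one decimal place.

half-life ≈ 13.8 years

Near the steady state the convergence rate is λ = (1 − α)(n + g + δ).
λ = (1 − 0.26) × 0.068 = 0.74 × 0.068 = 0.05032
Half-life = ln 2 / λ = 0.6931 / 0.05032 ≈ 13.77 years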